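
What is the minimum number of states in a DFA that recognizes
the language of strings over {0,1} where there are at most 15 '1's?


States: count = 0, 1, ..., 15 (all accepting; 16 states), plus a dead state for count > 15.
Total: 16 + 1 = 17.

17


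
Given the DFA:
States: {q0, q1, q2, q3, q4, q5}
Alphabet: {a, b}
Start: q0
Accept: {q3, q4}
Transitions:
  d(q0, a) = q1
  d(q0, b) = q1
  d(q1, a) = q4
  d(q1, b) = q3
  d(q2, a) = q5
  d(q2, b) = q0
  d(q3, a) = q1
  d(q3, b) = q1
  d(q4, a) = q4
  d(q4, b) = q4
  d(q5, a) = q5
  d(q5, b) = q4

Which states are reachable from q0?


BFS from q0:
  layer 0: {q0}
  layer 1: {q1}
  layer 2: {q3, q4}

{q0, q1, q3, q4}


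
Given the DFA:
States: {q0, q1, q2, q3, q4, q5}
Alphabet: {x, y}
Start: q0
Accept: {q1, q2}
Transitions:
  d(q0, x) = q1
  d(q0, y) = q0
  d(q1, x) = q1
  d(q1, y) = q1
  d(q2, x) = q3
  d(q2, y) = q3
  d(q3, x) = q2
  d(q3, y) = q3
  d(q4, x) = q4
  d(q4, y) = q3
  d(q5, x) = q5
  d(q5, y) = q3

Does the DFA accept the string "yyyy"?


Trace: q0 -> q0 -> q0 -> q0 -> q0
Final state: q0
Accept states: {q1, q2}

No, rejected (final state q0 is not an accept state)


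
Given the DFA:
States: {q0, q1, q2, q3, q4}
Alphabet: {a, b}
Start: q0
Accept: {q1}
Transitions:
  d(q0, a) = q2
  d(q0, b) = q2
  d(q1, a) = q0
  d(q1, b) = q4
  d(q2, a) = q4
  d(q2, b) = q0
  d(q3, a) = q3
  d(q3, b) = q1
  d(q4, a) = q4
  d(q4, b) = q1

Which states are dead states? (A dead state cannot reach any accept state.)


Forward reachability from each state:
  q0 -> reaches accept state q1 (live)
  q1 -> reaches accept state q1 (live)
  q2 -> reaches accept state q1 (live)
  q3 -> reaches accept state q1 (live)
  q4 -> reaches accept state q1 (live)

None (all states can reach an accept state)


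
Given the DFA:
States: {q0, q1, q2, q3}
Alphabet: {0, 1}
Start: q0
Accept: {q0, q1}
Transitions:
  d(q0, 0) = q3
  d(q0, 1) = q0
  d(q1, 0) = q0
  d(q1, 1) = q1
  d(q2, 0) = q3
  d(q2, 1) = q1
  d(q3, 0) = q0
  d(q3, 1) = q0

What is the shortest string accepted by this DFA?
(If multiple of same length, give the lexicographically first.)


BFS by string length (lex-first path to each state shown):
  len 0: q0<-""
Found accept state at length 0.

"" (empty string)


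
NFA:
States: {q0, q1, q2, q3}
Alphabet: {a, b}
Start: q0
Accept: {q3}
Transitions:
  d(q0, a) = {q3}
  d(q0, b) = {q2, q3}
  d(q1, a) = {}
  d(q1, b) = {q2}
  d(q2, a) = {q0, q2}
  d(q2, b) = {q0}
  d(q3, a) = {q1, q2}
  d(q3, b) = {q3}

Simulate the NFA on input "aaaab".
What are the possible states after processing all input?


Start: {q0}
  --a--> {q3}
  --a--> {q1, q2}
  --a--> {q0, q2}
  --a--> {q0, q2, q3}
  --b--> {q0, q2, q3}

{q0, q2, q3}


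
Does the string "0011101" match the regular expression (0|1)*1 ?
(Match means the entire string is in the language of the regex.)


|string| = 7; first = '0'; last = '1'

Yes, "0011101" matches (0|1)*1


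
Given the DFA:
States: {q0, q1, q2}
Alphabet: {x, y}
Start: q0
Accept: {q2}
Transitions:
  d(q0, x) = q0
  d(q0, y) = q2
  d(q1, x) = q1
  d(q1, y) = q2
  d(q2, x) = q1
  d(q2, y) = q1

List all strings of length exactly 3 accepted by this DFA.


All strings of length 3: 8 total
Accepted: 3

"xxy", "yxy", "yyy"


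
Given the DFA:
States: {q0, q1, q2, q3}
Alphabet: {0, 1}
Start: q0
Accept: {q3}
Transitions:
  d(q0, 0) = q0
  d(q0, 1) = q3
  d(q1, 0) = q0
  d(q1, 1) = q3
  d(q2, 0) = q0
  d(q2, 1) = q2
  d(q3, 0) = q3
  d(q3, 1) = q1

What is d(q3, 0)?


Looking up transition d(q3, 0)

q3


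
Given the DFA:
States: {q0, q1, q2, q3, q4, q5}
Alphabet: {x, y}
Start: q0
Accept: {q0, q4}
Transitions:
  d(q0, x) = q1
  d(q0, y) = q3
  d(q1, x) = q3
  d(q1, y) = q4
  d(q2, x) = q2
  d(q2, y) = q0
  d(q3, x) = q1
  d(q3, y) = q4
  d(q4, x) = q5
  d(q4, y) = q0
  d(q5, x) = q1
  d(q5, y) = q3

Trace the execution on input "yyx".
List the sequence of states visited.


Input: yyx
d(q0, y) = q3
d(q3, y) = q4
d(q4, x) = q5


q0 -> q3 -> q4 -> q5


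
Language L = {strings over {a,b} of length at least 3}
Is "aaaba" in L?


length = 5

Yes, "aaaba" is in L


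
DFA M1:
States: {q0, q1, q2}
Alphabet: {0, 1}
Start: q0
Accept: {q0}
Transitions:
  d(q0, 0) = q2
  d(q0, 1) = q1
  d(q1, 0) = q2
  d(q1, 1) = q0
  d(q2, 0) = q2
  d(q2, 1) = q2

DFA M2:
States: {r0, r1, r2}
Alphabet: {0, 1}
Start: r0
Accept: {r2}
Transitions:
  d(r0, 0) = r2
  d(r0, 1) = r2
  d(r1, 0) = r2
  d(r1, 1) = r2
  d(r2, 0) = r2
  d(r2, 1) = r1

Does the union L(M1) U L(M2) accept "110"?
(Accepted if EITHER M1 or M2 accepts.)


M1: final=q2 accepted=False
M2: final=r2 accepted=True

Yes, union accepts


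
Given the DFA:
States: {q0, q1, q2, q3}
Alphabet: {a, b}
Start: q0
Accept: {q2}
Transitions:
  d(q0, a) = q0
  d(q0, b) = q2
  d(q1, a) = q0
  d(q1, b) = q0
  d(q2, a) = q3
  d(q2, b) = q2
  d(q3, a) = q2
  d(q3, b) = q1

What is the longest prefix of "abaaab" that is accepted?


Run the DFA, marking each prefix where the state is accepting:
  "" -> q0 [reject]
  "a" -> q0 [reject]
  "ab" -> q2 [accept]
  "aba" -> q3 [reject]
  "abaa" -> q2 [accept]
  "abaaa" -> q3 [reject]
  "abaaab" -> q1 [reject]

"abaa"


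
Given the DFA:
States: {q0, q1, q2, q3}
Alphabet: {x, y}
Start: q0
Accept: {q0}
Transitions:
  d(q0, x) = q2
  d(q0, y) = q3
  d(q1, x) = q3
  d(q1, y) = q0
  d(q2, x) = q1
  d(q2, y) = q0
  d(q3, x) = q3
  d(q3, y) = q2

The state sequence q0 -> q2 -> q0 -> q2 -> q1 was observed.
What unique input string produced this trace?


Trace back each transition to find the symbol:
  q0 --[x]--> q2
  q2 --[y]--> q0
  q0 --[x]--> q2
  q2 --[x]--> q1

"xyxx"


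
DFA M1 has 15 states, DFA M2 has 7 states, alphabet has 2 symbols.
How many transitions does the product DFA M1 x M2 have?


Product DFA has 15 * 7 = 105 states.
Each has 2 transitions: 105 * 2 = 210

210


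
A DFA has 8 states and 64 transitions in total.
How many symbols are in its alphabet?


Each state has exactly one transition per symbol.
|alphabet| = transitions / states = 64 / 8 = 8

8


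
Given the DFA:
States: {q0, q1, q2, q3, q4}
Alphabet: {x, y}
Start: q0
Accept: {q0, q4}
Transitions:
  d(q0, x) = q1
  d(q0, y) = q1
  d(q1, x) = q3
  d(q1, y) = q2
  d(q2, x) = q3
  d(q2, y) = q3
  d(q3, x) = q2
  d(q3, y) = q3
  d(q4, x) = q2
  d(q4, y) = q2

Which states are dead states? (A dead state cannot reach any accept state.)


Forward reachability from each state:
  q0 -> reaches accept state q0 (live)
  q1 -> reaches {q1, q2, q3}, no accept state (dead)
  q2 -> reaches {q2, q3}, no accept state (dead)
  q3 -> reaches {q2, q3}, no accept state (dead)
  q4 -> reaches accept state q4 (live)

{q1, q2, q3}


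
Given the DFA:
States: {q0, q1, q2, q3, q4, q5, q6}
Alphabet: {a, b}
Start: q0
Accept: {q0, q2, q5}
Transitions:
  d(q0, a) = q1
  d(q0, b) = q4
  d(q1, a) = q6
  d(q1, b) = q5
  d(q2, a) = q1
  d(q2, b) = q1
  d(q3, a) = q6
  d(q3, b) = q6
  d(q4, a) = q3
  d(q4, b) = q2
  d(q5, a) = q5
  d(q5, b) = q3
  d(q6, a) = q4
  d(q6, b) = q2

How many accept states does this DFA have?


Accept states listed: {q0, q2, q5}
Counting: q0(1) q2(2) q5(3)

3


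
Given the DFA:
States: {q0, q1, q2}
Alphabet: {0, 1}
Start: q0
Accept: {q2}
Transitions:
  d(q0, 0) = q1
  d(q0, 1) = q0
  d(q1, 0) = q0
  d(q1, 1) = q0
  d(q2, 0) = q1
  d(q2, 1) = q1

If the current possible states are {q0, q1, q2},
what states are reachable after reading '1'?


Apply transition on '1' from each current state:
  d(q0, 1) = q0
  d(q1, 1) = q0
  d(q2, 1) = q1

{q0, q1}


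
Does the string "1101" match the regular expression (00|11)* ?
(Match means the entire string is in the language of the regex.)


|string| = 4; first = '1'; last = '1'

No, "1101" does not match (00|11)*


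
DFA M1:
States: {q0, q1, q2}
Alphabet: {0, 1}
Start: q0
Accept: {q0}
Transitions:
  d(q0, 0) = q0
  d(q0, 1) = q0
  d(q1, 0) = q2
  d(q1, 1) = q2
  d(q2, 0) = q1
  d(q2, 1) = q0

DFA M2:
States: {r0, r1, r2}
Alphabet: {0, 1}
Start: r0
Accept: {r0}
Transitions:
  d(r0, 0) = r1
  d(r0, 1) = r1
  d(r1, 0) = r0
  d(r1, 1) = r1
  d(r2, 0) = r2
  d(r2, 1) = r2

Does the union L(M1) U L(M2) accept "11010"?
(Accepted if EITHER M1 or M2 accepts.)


M1: final=q0 accepted=True
M2: final=r0 accepted=True

Yes, union accepts


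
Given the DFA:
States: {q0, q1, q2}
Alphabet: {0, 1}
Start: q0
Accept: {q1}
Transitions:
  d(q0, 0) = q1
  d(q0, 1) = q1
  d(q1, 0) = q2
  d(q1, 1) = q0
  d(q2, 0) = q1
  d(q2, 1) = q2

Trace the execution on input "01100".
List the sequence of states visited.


Input: 01100
d(q0, 0) = q1
d(q1, 1) = q0
d(q0, 1) = q1
d(q1, 0) = q2
d(q2, 0) = q1


q0 -> q1 -> q0 -> q1 -> q2 -> q1


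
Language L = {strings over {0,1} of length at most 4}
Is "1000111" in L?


length = 7

No, "1000111" is not in L


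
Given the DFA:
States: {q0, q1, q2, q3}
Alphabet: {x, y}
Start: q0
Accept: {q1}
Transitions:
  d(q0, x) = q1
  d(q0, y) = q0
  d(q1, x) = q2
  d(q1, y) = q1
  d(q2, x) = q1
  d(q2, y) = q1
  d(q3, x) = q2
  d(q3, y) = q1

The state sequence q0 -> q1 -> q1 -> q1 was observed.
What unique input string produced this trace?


Trace back each transition to find the symbol:
  q0 --[x]--> q1
  q1 --[y]--> q1
  q1 --[y]--> q1

"xyy"


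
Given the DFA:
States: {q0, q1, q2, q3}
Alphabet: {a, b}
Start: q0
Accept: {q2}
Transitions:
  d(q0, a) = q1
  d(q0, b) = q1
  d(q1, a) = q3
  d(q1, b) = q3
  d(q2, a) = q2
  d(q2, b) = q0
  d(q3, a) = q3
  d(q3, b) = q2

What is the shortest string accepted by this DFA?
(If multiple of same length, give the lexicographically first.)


BFS by string length (lex-first path to each state shown):
  len 0: q0<-""
  len 1: q1<-"a"
  len 2: q3<-"aa"
  len 3: q2<-"aab", q3<-"aaa"
Found accept state at length 3.

"aab"


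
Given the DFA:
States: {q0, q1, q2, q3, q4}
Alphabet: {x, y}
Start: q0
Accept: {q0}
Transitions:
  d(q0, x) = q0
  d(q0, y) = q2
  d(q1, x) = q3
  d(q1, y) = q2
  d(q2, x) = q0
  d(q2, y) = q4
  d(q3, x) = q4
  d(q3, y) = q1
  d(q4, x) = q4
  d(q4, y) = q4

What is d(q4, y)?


Looking up transition d(q4, y)

q4


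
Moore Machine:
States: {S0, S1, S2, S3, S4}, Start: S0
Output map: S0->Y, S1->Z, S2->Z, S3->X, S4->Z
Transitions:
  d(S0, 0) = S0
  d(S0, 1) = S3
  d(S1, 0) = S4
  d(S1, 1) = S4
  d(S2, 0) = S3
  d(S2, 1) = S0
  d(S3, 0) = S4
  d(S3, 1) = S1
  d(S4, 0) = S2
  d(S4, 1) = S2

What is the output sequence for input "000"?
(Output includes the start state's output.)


Start: S0 (output Y)
  --0--> S0 (output Y)
  --0--> S0 (output Y)
  --0--> S0 (output Y)

"YYYY"


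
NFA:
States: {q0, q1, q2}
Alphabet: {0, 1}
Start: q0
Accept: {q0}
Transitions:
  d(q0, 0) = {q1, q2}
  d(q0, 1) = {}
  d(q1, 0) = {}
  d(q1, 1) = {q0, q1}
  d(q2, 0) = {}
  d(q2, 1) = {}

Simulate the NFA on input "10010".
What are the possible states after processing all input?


Start: {q0}
  --1--> {}
  --0--> {}
  --0--> {}
  --1--> {}
  --0--> {}

{} (empty set, no valid transitions)


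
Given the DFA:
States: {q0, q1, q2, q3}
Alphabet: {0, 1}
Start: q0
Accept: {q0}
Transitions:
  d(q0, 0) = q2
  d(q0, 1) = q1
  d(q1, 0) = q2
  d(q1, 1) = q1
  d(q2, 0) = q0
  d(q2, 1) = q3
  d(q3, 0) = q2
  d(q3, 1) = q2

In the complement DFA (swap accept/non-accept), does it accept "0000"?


Trace: q0 -> q2 -> q0 -> q2 -> q0
Final: q0
Original accept: {q0}
Complement: q0 is in original accept

No, complement rejects (original accepts)


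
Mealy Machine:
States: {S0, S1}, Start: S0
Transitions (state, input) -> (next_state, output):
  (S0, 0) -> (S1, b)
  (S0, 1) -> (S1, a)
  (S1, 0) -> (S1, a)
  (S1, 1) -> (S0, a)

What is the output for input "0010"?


Step-by-step:
  (S0, 0) -> (S1, b)
  (S1, 0) -> (S1, a)
  (S1, 1) -> (S0, a)
  (S0, 0) -> (S1, b)

"baab"


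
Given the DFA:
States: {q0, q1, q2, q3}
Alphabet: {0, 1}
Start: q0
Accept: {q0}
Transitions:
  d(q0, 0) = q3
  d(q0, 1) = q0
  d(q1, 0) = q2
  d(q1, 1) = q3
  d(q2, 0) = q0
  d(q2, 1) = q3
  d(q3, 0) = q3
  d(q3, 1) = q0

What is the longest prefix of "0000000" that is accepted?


Run the DFA, marking each prefix where the state is accepting:
  "" -> q0 [accept]
  "0" -> q3 [reject]
  "00" -> q3 [reject]
  "000" -> q3 [reject]
  "0000" -> q3 [reject]
  "00000" -> q3 [reject]
  "000000" -> q3 [reject]
  "0000000" -> q3 [reject]

""


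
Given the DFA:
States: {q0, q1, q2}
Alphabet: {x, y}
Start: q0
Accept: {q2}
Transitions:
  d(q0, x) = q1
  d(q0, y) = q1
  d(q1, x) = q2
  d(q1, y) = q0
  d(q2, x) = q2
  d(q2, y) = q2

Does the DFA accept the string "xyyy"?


Trace: q0 -> q1 -> q0 -> q1 -> q0
Final state: q0
Accept states: {q2}

No, rejected (final state q0 is not an accept state)


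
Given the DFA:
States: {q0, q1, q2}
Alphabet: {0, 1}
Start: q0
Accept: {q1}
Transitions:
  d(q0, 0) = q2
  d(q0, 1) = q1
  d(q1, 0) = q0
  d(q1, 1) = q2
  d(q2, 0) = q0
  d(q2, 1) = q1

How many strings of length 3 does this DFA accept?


Enumerating all length-3 strings:
  "000" -> q2 [reject]
  "001" -> q1 [accept]
  "010" -> q0 [reject]
  "011" -> q2 [reject]
  "100" -> q2 [reject]
  "101" -> q1 [accept]
  "110" -> q0 [reject]
  "111" -> q1 [accept]

3 out of 8


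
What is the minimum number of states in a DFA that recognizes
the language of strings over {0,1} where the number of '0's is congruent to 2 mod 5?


States track (count of '0') mod 5.
Need 5 states: one per remainder 0..4; accept = remainder 2.

5


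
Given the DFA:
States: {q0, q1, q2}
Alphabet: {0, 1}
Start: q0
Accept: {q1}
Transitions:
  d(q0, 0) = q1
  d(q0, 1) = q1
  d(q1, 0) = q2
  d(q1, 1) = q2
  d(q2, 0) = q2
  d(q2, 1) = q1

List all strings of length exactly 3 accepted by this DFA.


All strings of length 3: 8 total
Accepted: 4

"001", "011", "101", "111"


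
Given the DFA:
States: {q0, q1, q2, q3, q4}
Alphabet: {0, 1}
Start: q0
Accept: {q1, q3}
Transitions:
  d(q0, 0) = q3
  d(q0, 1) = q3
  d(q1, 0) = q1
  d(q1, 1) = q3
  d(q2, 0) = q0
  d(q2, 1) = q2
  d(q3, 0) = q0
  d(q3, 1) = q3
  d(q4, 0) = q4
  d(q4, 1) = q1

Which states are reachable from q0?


BFS from q0:
  layer 0: {q0}
  layer 1: {q3}

{q0, q3}


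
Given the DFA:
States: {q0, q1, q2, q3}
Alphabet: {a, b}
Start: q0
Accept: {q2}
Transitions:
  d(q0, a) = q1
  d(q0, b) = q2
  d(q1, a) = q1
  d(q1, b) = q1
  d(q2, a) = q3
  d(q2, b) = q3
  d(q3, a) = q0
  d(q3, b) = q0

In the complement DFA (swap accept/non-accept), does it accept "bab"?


Trace: q0 -> q2 -> q3 -> q0
Final: q0
Original accept: {q2}
Complement: q0 is not in original accept

Yes, complement accepts (original rejects)


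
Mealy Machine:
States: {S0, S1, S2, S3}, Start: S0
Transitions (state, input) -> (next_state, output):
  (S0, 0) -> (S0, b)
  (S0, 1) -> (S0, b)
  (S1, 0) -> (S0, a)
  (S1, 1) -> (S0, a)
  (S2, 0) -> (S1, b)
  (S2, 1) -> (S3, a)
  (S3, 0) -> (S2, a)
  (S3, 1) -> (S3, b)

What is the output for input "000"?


Step-by-step:
  (S0, 0) -> (S0, b)
  (S0, 0) -> (S0, b)
  (S0, 0) -> (S0, b)

"bbb"


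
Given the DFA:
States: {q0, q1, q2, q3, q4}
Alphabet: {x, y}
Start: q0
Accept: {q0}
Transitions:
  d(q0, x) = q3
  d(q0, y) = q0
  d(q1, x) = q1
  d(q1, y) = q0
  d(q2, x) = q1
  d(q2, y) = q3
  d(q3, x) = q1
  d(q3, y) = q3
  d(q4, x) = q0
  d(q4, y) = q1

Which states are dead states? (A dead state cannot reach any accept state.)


Forward reachability from each state:
  q0 -> reaches accept state q0 (live)
  q1 -> reaches accept state q0 (live)
  q2 -> reaches accept state q0 (live)
  q3 -> reaches accept state q0 (live)
  q4 -> reaches accept state q0 (live)

None (all states can reach an accept state)


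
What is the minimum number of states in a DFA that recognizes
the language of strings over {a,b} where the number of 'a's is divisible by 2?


States track (count of 'a') mod 2.
Need 2 states: one per remainder 0..1; accept = remainder 0.

2


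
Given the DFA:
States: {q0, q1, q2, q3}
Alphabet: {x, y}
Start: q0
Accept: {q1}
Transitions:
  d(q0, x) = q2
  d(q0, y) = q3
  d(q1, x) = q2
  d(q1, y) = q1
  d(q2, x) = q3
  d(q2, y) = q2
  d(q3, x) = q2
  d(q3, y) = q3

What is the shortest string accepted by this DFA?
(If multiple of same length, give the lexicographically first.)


BFS by string length (lex-first path to each state shown):
  len 0: q0<-""
  len 1: q2<-"x", q3<-"y"
  len 2: q2<-"xy", q3<-"xx"
  len 3: q2<-"xxx", q3<-"xxy"
  len 4: q2<-"xxxy", q3<-"xxxx"
  len 5: q2<-"xxxxx", q3<-"xxxxy"
  len 6: q2<-"xxxxxy", q3<-"xxxxxx"
  len 7: q2<-"xxxxxxx", q3<-"xxxxxxy"
  len 8: q2<-"xxxxxxxy", q3<-"xxxxxxxx"

No string accepted (empty language)


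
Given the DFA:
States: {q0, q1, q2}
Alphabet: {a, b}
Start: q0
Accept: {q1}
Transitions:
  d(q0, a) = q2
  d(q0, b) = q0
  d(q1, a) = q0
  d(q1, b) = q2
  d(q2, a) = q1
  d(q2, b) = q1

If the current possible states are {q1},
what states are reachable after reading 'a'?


Apply transition on 'a' from each current state:
  d(q1, a) = q0

{q0}


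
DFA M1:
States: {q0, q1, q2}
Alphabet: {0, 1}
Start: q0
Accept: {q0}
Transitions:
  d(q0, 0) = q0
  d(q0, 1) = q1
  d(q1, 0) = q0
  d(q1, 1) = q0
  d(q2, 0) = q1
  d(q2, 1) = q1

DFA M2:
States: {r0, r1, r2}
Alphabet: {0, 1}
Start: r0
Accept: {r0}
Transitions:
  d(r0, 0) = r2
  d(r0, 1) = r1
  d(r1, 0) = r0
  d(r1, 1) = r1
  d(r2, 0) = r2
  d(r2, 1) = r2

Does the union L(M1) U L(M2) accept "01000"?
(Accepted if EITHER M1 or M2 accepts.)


M1: final=q0 accepted=True
M2: final=r2 accepted=False

Yes, union accepts


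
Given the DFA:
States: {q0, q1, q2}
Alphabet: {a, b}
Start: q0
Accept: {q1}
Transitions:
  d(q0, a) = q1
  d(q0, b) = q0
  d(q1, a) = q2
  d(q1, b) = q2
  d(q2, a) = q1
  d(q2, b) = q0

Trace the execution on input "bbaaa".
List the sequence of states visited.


Input: bbaaa
d(q0, b) = q0
d(q0, b) = q0
d(q0, a) = q1
d(q1, a) = q2
d(q2, a) = q1


q0 -> q0 -> q0 -> q1 -> q2 -> q1


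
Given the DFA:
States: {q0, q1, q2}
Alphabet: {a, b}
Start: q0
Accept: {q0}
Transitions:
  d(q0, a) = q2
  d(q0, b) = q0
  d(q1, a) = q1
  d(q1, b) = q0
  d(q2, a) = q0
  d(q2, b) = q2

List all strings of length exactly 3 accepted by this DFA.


All strings of length 3: 8 total
Accepted: 4

"aab", "aba", "baa", "bbb"


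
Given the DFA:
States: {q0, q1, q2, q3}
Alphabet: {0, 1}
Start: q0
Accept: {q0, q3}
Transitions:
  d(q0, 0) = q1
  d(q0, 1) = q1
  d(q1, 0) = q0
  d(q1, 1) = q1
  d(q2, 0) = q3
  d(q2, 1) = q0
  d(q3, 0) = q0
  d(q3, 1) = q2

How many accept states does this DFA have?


Accept states listed: {q0, q3}
Counting: q0(1) q3(2)

2


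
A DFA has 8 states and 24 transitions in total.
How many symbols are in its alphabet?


Each state has exactly one transition per symbol.
|alphabet| = transitions / states = 24 / 8 = 3

3


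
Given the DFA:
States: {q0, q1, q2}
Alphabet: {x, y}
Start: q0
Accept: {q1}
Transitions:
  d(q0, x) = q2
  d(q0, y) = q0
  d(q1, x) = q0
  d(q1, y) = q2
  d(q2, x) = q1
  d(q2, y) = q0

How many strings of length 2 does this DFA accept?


Enumerating all length-2 strings:
  "xx" -> q1 [accept]
  "xy" -> q0 [reject]
  "yx" -> q2 [reject]
  "yy" -> q0 [reject]

1 out of 4


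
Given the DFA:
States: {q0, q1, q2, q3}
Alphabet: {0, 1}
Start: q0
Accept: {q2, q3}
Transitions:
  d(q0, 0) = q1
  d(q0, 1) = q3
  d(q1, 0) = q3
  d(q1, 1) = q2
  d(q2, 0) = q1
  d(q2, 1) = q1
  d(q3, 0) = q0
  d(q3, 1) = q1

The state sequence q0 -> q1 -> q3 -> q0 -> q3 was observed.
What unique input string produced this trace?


Trace back each transition to find the symbol:
  q0 --[0]--> q1
  q1 --[0]--> q3
  q3 --[0]--> q0
  q0 --[1]--> q3

"0001"


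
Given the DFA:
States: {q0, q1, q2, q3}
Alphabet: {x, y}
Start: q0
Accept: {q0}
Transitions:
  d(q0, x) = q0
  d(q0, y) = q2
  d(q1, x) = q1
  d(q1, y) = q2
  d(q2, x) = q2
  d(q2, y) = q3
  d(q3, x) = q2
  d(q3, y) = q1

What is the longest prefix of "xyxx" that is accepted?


Run the DFA, marking each prefix where the state is accepting:
  "" -> q0 [accept]
  "x" -> q0 [accept]
  "xy" -> q2 [reject]
  "xyx" -> q2 [reject]
  "xyxx" -> q2 [reject]

"x"


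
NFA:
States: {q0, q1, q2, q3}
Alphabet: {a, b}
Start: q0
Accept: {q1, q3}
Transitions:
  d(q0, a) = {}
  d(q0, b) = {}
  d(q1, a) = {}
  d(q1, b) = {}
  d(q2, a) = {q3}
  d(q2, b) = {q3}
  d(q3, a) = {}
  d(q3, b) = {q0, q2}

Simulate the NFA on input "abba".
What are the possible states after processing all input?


Start: {q0}
  --a--> {}
  --b--> {}
  --b--> {}
  --a--> {}

{} (empty set, no valid transitions)


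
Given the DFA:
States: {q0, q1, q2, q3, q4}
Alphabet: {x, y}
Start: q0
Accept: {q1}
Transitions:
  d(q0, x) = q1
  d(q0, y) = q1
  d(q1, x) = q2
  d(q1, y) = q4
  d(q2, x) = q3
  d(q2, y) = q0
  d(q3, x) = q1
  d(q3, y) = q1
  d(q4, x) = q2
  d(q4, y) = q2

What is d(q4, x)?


Looking up transition d(q4, x)

q2


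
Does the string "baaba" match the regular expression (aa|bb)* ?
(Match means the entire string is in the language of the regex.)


|string| = 5; first = 'b'; last = 'a'

No, "baaba" does not match (aa|bb)*


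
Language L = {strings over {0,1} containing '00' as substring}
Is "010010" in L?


'00' occurs at index 2

Yes, "010010" is in L


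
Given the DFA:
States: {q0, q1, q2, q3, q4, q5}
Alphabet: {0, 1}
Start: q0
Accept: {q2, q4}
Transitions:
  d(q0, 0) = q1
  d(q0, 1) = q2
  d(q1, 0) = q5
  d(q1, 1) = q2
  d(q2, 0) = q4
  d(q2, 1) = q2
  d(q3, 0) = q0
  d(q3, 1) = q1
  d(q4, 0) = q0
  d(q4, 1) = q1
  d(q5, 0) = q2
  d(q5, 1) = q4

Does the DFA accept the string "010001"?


Trace: q0 -> q1 -> q2 -> q4 -> q0 -> q1 -> q2
Final state: q2
Accept states: {q2, q4}

Yes, accepted (final state q2 is an accept state)


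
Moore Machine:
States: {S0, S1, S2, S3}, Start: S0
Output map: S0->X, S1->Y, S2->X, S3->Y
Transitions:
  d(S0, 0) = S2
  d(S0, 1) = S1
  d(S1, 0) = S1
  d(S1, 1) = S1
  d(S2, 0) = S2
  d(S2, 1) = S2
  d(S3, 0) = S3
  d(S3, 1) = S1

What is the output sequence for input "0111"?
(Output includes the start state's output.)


Start: S0 (output X)
  --0--> S2 (output X)
  --1--> S2 (output X)
  --1--> S2 (output X)
  --1--> S2 (output X)

"XXXXX"


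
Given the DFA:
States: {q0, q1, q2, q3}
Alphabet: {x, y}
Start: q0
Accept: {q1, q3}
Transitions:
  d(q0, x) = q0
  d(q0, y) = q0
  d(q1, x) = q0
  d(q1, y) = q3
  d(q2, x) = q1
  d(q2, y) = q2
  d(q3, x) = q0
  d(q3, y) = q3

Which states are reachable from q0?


BFS from q0:
  layer 0: {q0}

{q0}


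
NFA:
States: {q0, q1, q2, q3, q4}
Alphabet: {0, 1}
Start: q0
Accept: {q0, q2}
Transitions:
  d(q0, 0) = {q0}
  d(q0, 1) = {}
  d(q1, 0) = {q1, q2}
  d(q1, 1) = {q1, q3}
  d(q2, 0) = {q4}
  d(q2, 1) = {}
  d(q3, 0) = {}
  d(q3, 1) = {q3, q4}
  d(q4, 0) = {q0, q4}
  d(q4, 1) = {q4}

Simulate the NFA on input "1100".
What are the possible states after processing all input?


Start: {q0}
  --1--> {}
  --1--> {}
  --0--> {}
  --0--> {}

{} (empty set, no valid transitions)


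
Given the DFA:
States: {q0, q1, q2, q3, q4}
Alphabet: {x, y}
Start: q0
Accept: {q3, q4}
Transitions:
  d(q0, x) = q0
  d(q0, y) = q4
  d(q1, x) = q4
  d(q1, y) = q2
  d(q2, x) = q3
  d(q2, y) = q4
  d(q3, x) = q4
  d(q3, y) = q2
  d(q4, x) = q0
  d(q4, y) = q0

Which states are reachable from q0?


BFS from q0:
  layer 0: {q0}
  layer 1: {q4}

{q0, q4}


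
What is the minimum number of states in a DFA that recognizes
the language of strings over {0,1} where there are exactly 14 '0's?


States: count = 0, 1, ..., 14 (that's 15 states), plus a dead state for count > 14.
Total: 15 + 1 = 16. Accept = count-14 state.

16


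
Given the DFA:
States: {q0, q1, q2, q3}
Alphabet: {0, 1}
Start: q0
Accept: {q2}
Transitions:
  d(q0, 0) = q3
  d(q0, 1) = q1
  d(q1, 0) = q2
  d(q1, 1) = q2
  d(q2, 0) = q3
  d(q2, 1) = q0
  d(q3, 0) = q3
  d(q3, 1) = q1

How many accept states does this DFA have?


Accept states listed: {q2}
Counting: q2(1)

1


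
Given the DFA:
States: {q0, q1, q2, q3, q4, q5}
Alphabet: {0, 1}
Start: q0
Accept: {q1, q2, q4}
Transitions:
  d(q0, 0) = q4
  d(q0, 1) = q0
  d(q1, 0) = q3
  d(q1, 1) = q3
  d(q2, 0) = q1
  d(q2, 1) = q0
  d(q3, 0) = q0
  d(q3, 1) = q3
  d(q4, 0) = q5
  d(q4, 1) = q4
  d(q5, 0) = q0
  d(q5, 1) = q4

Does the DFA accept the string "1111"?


Trace: q0 -> q0 -> q0 -> q0 -> q0
Final state: q0
Accept states: {q1, q2, q4}

No, rejected (final state q0 is not an accept state)


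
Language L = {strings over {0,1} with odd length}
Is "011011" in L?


length = 6; 6 mod 2 = 0

No, "011011" is not in L


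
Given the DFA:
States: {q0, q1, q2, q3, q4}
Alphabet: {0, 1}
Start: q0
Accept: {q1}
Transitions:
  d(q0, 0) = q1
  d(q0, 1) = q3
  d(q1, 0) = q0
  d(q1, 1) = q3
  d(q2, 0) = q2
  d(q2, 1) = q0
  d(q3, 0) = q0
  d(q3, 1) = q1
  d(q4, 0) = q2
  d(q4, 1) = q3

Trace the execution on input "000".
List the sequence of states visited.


Input: 000
d(q0, 0) = q1
d(q1, 0) = q0
d(q0, 0) = q1


q0 -> q1 -> q0 -> q1


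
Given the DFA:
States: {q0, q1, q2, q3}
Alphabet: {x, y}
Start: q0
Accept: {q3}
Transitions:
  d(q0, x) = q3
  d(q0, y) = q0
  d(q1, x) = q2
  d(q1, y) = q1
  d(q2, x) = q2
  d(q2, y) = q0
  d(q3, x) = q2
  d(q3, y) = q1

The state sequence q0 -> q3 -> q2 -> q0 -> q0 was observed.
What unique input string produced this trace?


Trace back each transition to find the symbol:
  q0 --[x]--> q3
  q3 --[x]--> q2
  q2 --[y]--> q0
  q0 --[y]--> q0

"xxyy"


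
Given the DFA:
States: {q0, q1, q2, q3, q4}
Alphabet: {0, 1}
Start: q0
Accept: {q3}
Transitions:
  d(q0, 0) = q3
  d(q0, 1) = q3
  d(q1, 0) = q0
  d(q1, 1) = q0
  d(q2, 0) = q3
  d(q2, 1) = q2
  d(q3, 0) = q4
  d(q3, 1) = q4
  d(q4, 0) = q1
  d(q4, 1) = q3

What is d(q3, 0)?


Looking up transition d(q3, 0)

q4


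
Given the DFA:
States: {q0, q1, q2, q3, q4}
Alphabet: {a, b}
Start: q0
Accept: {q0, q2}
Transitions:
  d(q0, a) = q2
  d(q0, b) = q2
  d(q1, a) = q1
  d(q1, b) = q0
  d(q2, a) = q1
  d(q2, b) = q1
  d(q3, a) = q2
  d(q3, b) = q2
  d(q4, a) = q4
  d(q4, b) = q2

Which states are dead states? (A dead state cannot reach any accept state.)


Forward reachability from each state:
  q0 -> reaches accept state q0 (live)
  q1 -> reaches accept state q0 (live)
  q2 -> reaches accept state q0 (live)
  q3 -> reaches accept state q0 (live)
  q4 -> reaches accept state q0 (live)

None (all states can reach an accept state)


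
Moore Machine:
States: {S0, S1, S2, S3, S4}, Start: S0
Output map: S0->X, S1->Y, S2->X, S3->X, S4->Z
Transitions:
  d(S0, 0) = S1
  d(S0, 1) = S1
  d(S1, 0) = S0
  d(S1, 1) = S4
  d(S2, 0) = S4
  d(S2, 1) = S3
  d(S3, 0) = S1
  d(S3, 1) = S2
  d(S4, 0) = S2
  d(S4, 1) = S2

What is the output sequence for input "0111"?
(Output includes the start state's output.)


Start: S0 (output X)
  --0--> S1 (output Y)
  --1--> S4 (output Z)
  --1--> S2 (output X)
  --1--> S3 (output X)

"XYZXX"


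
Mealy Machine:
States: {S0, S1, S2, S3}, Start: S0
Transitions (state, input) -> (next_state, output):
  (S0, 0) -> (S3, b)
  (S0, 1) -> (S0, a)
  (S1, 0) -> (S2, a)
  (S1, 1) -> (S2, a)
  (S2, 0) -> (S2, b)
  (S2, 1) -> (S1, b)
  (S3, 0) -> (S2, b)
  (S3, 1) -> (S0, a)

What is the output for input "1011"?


Step-by-step:
  (S0, 1) -> (S0, a)
  (S0, 0) -> (S3, b)
  (S3, 1) -> (S0, a)
  (S0, 1) -> (S0, a)

"abaa"


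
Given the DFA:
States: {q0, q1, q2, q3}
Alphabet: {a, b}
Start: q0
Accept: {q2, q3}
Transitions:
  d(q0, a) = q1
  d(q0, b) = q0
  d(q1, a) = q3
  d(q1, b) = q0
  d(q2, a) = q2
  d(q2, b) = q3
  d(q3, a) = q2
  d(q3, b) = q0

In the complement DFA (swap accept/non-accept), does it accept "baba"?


Trace: q0 -> q0 -> q1 -> q0 -> q1
Final: q1
Original accept: {q2, q3}
Complement: q1 is not in original accept

Yes, complement accepts (original rejects)


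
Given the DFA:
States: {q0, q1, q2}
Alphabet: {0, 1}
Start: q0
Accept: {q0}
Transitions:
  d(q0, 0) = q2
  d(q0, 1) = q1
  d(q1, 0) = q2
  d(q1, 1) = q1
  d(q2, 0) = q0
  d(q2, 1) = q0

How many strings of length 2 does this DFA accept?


Enumerating all length-2 strings:
  "00" -> q0 [accept]
  "01" -> q0 [accept]
  "10" -> q2 [reject]
  "11" -> q1 [reject]

2 out of 4


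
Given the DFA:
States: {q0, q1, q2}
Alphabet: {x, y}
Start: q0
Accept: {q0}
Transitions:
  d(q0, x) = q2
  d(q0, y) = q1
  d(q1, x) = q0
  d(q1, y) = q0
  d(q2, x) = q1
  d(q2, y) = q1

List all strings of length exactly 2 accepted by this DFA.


All strings of length 2: 4 total
Accepted: 2

"yx", "yy"


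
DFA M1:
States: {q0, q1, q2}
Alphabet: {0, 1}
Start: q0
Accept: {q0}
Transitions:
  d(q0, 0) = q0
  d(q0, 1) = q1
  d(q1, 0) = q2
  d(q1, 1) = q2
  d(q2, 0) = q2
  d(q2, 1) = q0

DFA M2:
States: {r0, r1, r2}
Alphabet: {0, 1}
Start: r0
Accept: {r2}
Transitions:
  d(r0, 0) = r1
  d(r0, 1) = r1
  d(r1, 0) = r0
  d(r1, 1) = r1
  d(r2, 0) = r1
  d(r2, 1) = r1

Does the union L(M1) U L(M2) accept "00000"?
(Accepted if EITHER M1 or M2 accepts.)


M1: final=q0 accepted=True
M2: final=r1 accepted=False

Yes, union accepts


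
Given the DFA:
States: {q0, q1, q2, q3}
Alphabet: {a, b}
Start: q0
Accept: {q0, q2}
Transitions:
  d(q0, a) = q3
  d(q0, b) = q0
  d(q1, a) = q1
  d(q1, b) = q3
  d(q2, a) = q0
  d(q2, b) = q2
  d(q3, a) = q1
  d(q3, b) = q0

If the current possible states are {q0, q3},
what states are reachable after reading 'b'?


Apply transition on 'b' from each current state:
  d(q0, b) = q0
  d(q3, b) = q0

{q0}


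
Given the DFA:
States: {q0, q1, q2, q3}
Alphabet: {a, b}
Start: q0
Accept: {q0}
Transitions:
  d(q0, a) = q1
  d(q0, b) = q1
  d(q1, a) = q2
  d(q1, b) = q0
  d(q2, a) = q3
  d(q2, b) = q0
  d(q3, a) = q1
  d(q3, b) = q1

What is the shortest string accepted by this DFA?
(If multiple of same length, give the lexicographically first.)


BFS by string length (lex-first path to each state shown):
  len 0: q0<-""
Found accept state at length 0.

"" (empty string)


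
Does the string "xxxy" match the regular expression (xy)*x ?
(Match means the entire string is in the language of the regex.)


|string| = 4; first = 'x'; last = 'y'

No, "xxxy" does not match (xy)*x


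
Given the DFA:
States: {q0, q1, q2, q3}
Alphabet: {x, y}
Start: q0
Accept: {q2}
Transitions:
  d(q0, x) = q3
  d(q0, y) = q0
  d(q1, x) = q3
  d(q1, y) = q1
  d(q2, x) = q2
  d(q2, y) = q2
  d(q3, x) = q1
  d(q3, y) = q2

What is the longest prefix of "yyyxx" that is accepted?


Run the DFA, marking each prefix where the state is accepting:
  "" -> q0 [reject]
  "y" -> q0 [reject]
  "yy" -> q0 [reject]
  "yyy" -> q0 [reject]
  "yyyx" -> q3 [reject]
  "yyyxx" -> q1 [reject]

No prefix is accepted


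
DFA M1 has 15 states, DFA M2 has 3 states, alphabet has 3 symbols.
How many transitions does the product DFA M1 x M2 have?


Product DFA has 15 * 3 = 45 states.
Each has 3 transitions: 45 * 3 = 135

135


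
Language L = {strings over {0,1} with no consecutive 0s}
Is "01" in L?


'00' does not occur

Yes, "01" is in L


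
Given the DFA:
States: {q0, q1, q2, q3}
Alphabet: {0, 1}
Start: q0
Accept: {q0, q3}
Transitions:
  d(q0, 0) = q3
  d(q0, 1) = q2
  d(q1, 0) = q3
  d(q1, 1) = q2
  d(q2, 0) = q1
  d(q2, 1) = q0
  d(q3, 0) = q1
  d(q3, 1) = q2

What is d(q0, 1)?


Looking up transition d(q0, 1)

q2


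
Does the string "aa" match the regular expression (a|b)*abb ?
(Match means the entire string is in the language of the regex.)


|string| = 2; first = 'a'; last = 'a'

No, "aa" does not match (a|b)*abb


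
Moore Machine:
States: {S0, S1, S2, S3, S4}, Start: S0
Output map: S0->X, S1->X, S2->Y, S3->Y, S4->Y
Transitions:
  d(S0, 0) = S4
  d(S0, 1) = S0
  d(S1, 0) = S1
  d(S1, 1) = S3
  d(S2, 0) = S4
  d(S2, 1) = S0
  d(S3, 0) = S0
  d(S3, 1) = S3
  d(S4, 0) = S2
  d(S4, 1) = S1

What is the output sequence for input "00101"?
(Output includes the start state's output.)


Start: S0 (output X)
  --0--> S4 (output Y)
  --0--> S2 (output Y)
  --1--> S0 (output X)
  --0--> S4 (output Y)
  --1--> S1 (output X)

"XYYXYX"


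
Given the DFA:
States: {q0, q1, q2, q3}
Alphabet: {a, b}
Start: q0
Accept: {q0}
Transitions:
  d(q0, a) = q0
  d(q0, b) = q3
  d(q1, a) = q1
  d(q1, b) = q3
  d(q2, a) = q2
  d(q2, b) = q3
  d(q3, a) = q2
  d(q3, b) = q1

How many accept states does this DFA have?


Accept states listed: {q0}
Counting: q0(1)

1


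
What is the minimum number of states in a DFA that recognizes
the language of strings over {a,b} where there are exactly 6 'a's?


States: count = 0, 1, ..., 6 (that's 7 states), plus a dead state for count > 6.
Total: 7 + 1 = 8. Accept = count-6 state.

8


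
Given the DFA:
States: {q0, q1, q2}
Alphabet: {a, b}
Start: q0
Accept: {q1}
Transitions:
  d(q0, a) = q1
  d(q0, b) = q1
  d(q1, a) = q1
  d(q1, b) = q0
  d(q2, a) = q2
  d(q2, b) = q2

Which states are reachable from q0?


BFS from q0:
  layer 0: {q0}
  layer 1: {q1}

{q0, q1}


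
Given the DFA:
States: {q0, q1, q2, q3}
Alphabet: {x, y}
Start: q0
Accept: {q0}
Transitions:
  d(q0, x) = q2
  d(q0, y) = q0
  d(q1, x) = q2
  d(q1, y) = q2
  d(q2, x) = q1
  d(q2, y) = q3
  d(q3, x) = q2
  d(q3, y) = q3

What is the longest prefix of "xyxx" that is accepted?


Run the DFA, marking each prefix where the state is accepting:
  "" -> q0 [accept]
  "x" -> q2 [reject]
  "xy" -> q3 [reject]
  "xyx" -> q2 [reject]
  "xyxx" -> q1 [reject]

""


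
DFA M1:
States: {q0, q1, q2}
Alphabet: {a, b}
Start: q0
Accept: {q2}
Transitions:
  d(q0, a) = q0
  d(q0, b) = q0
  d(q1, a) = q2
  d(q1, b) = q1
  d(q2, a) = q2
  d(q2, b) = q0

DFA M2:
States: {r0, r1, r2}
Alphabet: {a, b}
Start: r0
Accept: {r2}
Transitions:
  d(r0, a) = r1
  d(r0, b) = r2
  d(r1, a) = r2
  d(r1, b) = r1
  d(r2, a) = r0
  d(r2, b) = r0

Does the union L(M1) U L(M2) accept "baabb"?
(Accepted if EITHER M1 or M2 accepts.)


M1: final=q0 accepted=False
M2: final=r1 accepted=False

No, union rejects (neither accepts)


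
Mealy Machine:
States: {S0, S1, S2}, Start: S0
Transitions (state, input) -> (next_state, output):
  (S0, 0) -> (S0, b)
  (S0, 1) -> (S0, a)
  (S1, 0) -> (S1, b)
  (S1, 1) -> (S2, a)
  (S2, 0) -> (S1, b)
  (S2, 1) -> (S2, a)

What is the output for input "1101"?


Step-by-step:
  (S0, 1) -> (S0, a)
  (S0, 1) -> (S0, a)
  (S0, 0) -> (S0, b)
  (S0, 1) -> (S0, a)

"aaba"


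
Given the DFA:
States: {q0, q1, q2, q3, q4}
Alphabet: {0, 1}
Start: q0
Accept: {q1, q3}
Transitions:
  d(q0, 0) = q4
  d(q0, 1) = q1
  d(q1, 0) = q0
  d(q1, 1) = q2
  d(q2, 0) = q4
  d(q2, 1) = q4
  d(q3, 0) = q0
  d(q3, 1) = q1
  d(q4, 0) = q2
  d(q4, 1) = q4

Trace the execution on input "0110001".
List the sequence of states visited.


Input: 0110001
d(q0, 0) = q4
d(q4, 1) = q4
d(q4, 1) = q4
d(q4, 0) = q2
d(q2, 0) = q4
d(q4, 0) = q2
d(q2, 1) = q4


q0 -> q4 -> q4 -> q4 -> q2 -> q4 -> q2 -> q4


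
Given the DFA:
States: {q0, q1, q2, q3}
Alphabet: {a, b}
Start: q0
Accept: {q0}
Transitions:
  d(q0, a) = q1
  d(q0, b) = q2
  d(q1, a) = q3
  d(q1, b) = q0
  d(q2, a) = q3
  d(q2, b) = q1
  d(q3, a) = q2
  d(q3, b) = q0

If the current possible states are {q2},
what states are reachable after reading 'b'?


Apply transition on 'b' from each current state:
  d(q2, b) = q1

{q1}


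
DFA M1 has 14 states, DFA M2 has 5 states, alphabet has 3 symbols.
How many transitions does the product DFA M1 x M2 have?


Product DFA has 14 * 5 = 70 states.
Each has 3 transitions: 70 * 3 = 210

210


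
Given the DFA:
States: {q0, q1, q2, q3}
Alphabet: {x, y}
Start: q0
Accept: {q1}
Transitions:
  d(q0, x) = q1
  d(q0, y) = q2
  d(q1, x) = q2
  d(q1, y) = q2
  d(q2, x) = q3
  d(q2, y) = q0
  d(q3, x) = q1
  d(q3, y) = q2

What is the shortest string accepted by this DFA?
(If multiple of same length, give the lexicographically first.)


BFS by string length (lex-first path to each state shown):
  len 0: q0<-""
  len 1: q1<-"x", q2<-"y"
Found accept state at length 1.

"x"


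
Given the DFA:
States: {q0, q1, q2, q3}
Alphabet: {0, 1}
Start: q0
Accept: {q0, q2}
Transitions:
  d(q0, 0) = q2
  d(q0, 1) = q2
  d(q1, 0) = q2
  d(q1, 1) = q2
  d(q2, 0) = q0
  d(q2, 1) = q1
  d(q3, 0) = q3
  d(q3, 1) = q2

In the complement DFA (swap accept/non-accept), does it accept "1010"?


Trace: q0 -> q2 -> q0 -> q2 -> q0
Final: q0
Original accept: {q0, q2}
Complement: q0 is in original accept

No, complement rejects (original accepts)


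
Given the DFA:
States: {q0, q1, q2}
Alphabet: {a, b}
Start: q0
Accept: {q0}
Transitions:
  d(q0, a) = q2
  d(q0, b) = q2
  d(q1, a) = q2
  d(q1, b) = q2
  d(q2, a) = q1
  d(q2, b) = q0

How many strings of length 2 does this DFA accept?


Enumerating all length-2 strings:
  "aa" -> q1 [reject]
  "ab" -> q0 [accept]
  "ba" -> q1 [reject]
  "bb" -> q0 [accept]

2 out of 4


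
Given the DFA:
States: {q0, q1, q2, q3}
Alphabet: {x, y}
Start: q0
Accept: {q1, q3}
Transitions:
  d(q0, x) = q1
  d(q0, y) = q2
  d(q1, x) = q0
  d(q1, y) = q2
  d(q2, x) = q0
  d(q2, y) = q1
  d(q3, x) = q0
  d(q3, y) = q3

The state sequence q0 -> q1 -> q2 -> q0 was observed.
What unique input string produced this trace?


Trace back each transition to find the symbol:
  q0 --[x]--> q1
  q1 --[y]--> q2
  q2 --[x]--> q0

"xyx"


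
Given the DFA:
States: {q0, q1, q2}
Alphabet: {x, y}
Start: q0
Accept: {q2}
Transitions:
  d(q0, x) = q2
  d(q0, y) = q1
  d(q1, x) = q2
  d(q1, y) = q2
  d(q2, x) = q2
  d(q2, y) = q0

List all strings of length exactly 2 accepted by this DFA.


All strings of length 2: 4 total
Accepted: 3

"xx", "yx", "yy"


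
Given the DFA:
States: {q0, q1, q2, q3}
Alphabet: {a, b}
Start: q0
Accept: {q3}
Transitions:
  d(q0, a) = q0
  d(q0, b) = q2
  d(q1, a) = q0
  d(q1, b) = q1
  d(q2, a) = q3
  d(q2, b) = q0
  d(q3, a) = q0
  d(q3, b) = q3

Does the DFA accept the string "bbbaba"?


Trace: q0 -> q2 -> q0 -> q2 -> q3 -> q3 -> q0
Final state: q0
Accept states: {q3}

No, rejected (final state q0 is not an accept state)


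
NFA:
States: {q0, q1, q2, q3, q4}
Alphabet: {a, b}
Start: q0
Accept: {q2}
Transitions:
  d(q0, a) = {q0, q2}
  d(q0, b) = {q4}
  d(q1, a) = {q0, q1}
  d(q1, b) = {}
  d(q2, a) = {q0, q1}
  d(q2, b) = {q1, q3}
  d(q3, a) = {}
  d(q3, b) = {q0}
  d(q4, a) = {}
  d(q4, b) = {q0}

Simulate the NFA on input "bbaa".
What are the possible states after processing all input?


Start: {q0}
  --b--> {q4}
  --b--> {q0}
  --a--> {q0, q2}
  --a--> {q0, q1, q2}

{q0, q1, q2}


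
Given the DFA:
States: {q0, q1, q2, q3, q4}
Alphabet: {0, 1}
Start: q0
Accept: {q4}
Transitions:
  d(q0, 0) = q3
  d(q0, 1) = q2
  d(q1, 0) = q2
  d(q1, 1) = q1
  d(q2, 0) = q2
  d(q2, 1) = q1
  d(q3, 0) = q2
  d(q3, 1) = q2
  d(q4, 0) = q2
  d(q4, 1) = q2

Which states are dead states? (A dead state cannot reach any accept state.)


Forward reachability from each state:
  q0 -> reaches {q0, q1, q2, q3}, no accept state (dead)
  q1 -> reaches {q1, q2}, no accept state (dead)
  q2 -> reaches {q1, q2}, no accept state (dead)
  q3 -> reaches {q1, q2, q3}, no accept state (dead)
  q4 -> reaches accept state q4 (live)

{q0, q1, q2, q3}


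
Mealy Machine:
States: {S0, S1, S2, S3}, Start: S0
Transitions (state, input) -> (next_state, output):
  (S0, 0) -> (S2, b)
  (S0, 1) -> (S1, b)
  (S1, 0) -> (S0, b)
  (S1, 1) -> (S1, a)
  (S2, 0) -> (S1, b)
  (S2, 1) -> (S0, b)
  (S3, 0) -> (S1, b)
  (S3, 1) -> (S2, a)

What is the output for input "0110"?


Step-by-step:
  (S0, 0) -> (S2, b)
  (S2, 1) -> (S0, b)
  (S0, 1) -> (S1, b)
  (S1, 0) -> (S0, b)

"bbbb"


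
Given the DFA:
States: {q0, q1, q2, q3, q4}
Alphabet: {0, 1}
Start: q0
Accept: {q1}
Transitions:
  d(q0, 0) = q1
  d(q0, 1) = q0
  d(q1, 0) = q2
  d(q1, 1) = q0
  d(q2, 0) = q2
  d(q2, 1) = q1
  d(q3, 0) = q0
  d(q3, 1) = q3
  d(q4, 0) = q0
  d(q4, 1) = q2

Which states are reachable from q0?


BFS from q0:
  layer 0: {q0}
  layer 1: {q1}
  layer 2: {q2}

{q0, q1, q2}


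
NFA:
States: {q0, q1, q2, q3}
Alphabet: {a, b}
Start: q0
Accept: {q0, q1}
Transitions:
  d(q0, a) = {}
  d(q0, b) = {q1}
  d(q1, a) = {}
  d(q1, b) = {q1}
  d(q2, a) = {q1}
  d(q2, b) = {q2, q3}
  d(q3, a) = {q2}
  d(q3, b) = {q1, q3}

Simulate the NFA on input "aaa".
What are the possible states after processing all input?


Start: {q0}
  --a--> {}
  --a--> {}
  --a--> {}

{} (empty set, no valid transitions)


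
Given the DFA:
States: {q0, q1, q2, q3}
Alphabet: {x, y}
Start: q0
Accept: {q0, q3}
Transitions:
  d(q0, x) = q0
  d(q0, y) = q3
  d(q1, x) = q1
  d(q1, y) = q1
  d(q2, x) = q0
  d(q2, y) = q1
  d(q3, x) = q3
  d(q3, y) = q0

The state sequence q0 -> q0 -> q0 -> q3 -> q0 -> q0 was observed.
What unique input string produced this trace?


Trace back each transition to find the symbol:
  q0 --[x]--> q0
  q0 --[x]--> q0
  q0 --[y]--> q3
  q3 --[y]--> q0
  q0 --[x]--> q0

"xxyyx"
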